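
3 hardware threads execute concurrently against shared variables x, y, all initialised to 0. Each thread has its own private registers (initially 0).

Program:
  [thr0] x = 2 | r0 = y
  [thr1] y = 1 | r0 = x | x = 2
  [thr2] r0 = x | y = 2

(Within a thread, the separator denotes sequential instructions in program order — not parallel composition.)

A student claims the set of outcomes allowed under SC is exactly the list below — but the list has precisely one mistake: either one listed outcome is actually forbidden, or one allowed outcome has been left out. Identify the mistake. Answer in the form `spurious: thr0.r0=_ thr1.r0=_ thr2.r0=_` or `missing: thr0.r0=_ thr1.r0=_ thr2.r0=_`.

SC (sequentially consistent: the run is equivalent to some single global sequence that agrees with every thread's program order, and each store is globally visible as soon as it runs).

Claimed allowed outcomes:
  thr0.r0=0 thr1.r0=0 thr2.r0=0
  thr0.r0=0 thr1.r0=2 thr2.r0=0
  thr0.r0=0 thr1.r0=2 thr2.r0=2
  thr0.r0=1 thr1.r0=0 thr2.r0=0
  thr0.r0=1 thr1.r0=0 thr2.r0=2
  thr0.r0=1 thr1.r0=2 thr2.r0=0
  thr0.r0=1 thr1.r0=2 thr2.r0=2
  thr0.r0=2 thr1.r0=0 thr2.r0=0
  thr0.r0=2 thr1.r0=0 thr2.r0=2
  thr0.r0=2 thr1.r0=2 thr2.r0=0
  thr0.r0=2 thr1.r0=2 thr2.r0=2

spurious: thr0.r0=0 thr1.r0=0 thr2.r0=0

outcome vector order: (thr0.r0,thr1.r0,thr2.r0)
SC (10): 020 022 100 102 120 122 200 202 220 222
claimed∖SC = {000}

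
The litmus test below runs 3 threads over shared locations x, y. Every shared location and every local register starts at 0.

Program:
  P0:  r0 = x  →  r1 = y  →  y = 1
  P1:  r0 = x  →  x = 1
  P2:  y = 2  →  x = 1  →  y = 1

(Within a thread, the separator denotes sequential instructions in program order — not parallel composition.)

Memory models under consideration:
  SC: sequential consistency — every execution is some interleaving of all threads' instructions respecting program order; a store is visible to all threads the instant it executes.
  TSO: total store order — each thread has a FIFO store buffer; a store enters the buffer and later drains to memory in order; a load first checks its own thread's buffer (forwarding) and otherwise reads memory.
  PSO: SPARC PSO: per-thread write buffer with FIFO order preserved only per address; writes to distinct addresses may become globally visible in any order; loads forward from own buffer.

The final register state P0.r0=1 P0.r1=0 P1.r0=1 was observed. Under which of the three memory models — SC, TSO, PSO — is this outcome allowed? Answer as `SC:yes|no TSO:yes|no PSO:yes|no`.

SC:no TSO:no PSO:yes

outcome vector order: (P0.r0,P0.r1,P1.r0)
SC: 11 outcomes — {0/0/0; 0/0/1; 0/1/0; 0/1/1; 0/2/0; 0/2/1; 1/0/0; 1/1/0; 1/1/1; 1/2/0; 1/2/1}
TSO: 11 outcomes — {0/0/0; 0/0/1; 0/1/0; 0/1/1; 0/2/0; 0/2/1; 1/0/0; 1/1/0; 1/1/1; 1/2/0; 1/2/1}
PSO: 12 outcomes — {0/0/0; 0/0/1; 0/1/0; 0/1/1; 0/2/0; 0/2/1; 1/0/0; 1/0/1; 1/1/0; 1/1/1; 1/2/0; 1/2/1}
target 1/0/1 ∈ {PSO}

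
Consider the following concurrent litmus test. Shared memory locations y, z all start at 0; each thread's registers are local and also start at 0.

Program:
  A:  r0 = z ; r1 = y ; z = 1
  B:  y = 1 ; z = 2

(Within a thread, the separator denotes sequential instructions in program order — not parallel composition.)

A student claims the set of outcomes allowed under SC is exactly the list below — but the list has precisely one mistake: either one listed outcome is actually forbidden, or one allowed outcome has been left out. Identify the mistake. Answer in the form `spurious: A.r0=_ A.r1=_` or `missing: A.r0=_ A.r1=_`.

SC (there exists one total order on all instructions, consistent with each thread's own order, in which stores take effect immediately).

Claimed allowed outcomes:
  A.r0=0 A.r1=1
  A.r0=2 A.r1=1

outcome vector order: (A.r0,A.r1)
SC: 3 outcomes — {0/0; 0/1; 2/1}
SC∖claimed = {0/0}

missing: A.r0=0 A.r1=0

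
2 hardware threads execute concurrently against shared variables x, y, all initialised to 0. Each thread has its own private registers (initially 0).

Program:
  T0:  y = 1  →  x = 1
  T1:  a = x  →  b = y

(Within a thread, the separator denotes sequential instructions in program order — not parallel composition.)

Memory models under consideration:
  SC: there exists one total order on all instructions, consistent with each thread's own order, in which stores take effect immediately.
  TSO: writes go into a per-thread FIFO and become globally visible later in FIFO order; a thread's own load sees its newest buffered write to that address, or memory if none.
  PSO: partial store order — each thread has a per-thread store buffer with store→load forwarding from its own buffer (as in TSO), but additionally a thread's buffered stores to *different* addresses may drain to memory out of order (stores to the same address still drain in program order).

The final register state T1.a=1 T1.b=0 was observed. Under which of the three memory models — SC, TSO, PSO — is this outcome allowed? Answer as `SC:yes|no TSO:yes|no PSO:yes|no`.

outcome vector order: (T1.a,T1.b)
[SC] allowed = {0/0 0/1 1/1}
[TSO] allowed = {0/0 0/1 1/1}
[PSO] allowed = {0/0 0/1 1/0 1/1}
target 1/0 ∈ {PSO}

SC:no TSO:no PSO:yes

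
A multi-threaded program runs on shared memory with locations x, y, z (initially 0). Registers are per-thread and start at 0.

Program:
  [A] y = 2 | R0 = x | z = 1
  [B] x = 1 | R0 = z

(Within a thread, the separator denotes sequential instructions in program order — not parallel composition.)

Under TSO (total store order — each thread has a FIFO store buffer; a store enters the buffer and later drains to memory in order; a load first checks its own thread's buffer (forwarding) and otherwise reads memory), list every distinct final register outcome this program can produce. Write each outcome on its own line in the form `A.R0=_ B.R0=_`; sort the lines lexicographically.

A.R0=0 B.R0=0
A.R0=0 B.R0=1
A.R0=1 B.R0=0
A.R0=1 B.R0=1

outcome vector order: (A.R0,B.R0)
|TSO outcomes| = 4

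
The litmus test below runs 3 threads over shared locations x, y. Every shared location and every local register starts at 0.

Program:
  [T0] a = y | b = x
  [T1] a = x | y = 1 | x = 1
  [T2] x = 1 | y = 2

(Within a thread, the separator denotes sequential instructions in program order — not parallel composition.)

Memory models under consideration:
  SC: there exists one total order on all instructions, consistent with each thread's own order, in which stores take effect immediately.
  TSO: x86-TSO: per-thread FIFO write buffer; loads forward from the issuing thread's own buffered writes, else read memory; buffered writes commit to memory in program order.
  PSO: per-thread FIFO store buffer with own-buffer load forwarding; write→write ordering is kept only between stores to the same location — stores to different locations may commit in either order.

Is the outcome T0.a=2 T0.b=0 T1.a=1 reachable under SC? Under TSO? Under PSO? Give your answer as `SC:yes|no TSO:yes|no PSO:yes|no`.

outcome vector order: (T0.a,T0.b,T1.a)
SC: 9 outcomes — {<0 0 0>, <0 0 1>, <0 1 0>, <0 1 1>, <1 0 0>, <1 1 0>, <1 1 1>, <2 1 0>, <2 1 1>}
TSO: 9 outcomes — {<0 0 0>, <0 0 1>, <0 1 0>, <0 1 1>, <1 0 0>, <1 1 0>, <1 1 1>, <2 1 0>, <2 1 1>}
PSO: 11 outcomes — {<0 0 0>, <0 0 1>, <0 1 0>, <0 1 1>, <1 0 0>, <1 1 0>, <1 1 1>, <2 0 0>, <2 0 1>, <2 1 0>, <2 1 1>}
target <2 0 1> ∈ {PSO}

SC:no TSO:no PSO:yes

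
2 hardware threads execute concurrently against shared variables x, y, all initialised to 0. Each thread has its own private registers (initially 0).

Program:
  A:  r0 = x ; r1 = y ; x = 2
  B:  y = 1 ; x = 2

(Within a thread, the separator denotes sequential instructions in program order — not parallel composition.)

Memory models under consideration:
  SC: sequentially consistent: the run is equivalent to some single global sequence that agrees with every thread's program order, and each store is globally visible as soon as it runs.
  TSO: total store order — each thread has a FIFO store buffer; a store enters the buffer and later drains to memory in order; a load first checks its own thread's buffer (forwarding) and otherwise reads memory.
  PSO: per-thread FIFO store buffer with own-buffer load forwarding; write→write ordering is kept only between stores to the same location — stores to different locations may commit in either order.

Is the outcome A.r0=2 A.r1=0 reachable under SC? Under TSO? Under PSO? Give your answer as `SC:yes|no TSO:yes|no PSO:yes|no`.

SC:no TSO:no PSO:yes

outcome vector order: (A.r0,A.r1)
[SC] allowed = {0/0 0/1 2/1}
[TSO] allowed = {0/0 0/1 2/1}
[PSO] allowed = {0/0 0/1 2/0 2/1}
target 2/0 ∈ {PSO}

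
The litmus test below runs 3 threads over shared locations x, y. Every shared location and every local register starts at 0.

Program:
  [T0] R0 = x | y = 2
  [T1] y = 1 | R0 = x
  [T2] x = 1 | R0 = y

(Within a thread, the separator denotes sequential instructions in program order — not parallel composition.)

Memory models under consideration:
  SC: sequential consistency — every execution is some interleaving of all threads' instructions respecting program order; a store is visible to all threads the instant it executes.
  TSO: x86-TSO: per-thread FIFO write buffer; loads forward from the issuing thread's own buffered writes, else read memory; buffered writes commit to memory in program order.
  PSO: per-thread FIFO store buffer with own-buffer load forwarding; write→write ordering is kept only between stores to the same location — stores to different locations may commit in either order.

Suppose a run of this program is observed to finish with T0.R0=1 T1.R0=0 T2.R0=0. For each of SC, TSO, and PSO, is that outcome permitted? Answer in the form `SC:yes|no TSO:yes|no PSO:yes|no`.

SC:no TSO:yes PSO:yes

outcome vector order: (T0.R0,T1.R0,T2.R0)
under SC → <0 0 1> <0 0 2> <0 1 0> <0 1 1> <0 1 2> <1 0 1> <1 0 2> <1 1 0> <1 1 1> <1 1 2>
under TSO → <0 0 0> <0 0 1> <0 0 2> <0 1 0> <0 1 1> <0 1 2> <1 0 0> <1 0 1> <1 0 2> <1 1 0> <1 1 1> <1 1 2>
under PSO → <0 0 0> <0 0 1> <0 0 2> <0 1 0> <0 1 1> <0 1 2> <1 0 0> <1 0 1> <1 0 2> <1 1 0> <1 1 1> <1 1 2>
target <1 0 0> ∈ {TSO,PSO}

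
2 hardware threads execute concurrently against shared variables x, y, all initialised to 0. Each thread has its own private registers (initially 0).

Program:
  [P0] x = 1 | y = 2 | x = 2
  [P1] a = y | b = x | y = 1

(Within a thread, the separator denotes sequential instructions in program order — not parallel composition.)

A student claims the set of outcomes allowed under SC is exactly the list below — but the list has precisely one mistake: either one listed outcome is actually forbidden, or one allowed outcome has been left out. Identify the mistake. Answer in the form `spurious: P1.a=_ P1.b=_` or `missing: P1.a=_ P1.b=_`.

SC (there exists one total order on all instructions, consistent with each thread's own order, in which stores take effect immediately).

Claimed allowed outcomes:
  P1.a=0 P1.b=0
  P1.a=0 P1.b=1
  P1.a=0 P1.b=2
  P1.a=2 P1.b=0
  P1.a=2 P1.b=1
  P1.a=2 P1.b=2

spurious: P1.a=2 P1.b=0

outcome vector order: (P1.a,P1.b)
SC: 5 outcomes — {00, 01, 02, 21, 22}
claimed∖SC = {20}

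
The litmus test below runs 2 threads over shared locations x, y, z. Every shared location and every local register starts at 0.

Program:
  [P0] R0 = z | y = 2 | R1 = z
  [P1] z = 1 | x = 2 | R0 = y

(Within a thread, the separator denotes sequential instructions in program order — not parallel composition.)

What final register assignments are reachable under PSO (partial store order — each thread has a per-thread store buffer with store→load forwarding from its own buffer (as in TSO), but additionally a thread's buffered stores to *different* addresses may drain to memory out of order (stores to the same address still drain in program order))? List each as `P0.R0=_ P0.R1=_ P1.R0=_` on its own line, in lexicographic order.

outcome vector order: (P0.R0,P0.R1,P1.R0)
|PSO outcomes| = 6

P0.R0=0 P0.R1=0 P1.R0=0
P0.R0=0 P0.R1=0 P1.R0=2
P0.R0=0 P0.R1=1 P1.R0=0
P0.R0=0 P0.R1=1 P1.R0=2
P0.R0=1 P0.R1=1 P1.R0=0
P0.R0=1 P0.R1=1 P1.R0=2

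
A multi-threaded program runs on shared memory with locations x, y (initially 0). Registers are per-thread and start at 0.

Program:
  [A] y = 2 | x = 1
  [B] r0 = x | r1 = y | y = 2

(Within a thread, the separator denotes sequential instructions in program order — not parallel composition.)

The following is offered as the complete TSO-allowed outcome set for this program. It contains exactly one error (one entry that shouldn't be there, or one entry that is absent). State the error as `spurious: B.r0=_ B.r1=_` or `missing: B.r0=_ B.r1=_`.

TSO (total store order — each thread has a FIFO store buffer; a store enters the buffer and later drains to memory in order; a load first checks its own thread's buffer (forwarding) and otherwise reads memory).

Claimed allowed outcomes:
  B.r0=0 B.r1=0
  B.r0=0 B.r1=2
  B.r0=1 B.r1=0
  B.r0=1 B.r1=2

outcome vector order: (B.r0,B.r1)
TSO (3): (0,0), (0,2), (1,2)
claimed∖TSO = {(1,0)}

spurious: B.r0=1 B.r1=0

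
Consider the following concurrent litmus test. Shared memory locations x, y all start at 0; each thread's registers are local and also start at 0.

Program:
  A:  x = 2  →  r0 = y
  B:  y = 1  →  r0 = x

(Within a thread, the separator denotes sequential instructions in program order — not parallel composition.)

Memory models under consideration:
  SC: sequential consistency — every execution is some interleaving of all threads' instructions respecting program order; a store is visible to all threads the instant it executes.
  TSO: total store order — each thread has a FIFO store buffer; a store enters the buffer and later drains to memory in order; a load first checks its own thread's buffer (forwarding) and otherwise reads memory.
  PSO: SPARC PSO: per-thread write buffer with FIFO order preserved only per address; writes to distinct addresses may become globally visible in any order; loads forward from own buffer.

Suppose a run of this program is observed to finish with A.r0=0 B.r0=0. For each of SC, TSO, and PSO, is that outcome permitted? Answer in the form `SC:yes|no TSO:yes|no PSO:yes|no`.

SC:no TSO:yes PSO:yes

outcome vector order: (A.r0,B.r0)
SC (3): (0,2) (1,0) (1,2)
TSO (4): (0,0) (0,2) (1,0) (1,2)
PSO (4): (0,0) (0,2) (1,0) (1,2)
target (0,0) ∈ {TSO,PSO}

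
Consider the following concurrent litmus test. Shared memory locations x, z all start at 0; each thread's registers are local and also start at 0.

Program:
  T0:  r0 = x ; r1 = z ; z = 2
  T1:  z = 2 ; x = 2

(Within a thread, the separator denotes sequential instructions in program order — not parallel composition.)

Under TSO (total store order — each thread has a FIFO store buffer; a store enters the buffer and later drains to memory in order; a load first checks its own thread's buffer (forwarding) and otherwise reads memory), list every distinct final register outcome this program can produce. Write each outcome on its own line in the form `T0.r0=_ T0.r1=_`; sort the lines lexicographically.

outcome vector order: (T0.r0,T0.r1)
|TSO outcomes| = 3

T0.r0=0 T0.r1=0
T0.r0=0 T0.r1=2
T0.r0=2 T0.r1=2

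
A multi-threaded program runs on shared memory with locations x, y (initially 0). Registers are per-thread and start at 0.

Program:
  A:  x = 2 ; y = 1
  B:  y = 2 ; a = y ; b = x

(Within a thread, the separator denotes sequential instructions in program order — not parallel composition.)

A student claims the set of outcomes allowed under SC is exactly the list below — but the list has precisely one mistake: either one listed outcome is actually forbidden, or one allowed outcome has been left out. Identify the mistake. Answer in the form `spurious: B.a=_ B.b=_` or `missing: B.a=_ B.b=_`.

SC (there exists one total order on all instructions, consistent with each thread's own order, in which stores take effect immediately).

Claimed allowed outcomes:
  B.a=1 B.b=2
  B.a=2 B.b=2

missing: B.a=2 B.b=0

outcome vector order: (B.a,B.b)
[SC] allowed = {<1 2> <2 0> <2 2>}
SC∖claimed = {<2 0>}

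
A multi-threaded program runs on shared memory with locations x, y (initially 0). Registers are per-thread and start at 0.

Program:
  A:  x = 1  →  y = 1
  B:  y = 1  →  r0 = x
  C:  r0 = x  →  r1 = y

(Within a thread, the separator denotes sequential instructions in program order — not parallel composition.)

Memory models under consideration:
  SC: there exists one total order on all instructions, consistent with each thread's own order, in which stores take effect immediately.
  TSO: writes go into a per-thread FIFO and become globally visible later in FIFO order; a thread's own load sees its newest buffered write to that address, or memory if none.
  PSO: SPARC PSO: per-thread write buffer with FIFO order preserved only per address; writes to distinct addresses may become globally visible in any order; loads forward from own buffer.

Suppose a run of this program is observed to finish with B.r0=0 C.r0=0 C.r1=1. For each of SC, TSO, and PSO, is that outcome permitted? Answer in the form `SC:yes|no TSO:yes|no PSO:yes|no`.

SC:yes TSO:yes PSO:yes

outcome vector order: (B.r0,C.r0,C.r1)
SC: 7 outcomes — {<0 0 0>, <0 0 1>, <0 1 1>, <1 0 0>, <1 0 1>, <1 1 0>, <1 1 1>}
TSO: 8 outcomes — {<0 0 0>, <0 0 1>, <0 1 0>, <0 1 1>, <1 0 0>, <1 0 1>, <1 1 0>, <1 1 1>}
PSO: 8 outcomes — {<0 0 0>, <0 0 1>, <0 1 0>, <0 1 1>, <1 0 0>, <1 0 1>, <1 1 0>, <1 1 1>}
target <0 0 1> ∈ {SC,TSO,PSO}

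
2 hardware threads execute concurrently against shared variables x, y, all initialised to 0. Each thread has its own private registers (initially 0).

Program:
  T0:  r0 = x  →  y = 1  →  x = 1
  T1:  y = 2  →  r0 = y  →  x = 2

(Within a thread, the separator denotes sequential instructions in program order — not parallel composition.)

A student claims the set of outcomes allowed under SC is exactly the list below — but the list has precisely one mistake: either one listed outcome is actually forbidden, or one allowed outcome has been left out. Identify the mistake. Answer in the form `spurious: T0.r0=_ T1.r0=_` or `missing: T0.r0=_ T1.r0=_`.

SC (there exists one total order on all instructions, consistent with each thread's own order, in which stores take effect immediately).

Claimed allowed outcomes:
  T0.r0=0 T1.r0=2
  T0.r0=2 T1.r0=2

missing: T0.r0=0 T1.r0=1

outcome vector order: (T0.r0,T1.r0)
[SC] allowed = {(0,1); (0,2); (2,2)}
SC∖claimed = {(0,1)}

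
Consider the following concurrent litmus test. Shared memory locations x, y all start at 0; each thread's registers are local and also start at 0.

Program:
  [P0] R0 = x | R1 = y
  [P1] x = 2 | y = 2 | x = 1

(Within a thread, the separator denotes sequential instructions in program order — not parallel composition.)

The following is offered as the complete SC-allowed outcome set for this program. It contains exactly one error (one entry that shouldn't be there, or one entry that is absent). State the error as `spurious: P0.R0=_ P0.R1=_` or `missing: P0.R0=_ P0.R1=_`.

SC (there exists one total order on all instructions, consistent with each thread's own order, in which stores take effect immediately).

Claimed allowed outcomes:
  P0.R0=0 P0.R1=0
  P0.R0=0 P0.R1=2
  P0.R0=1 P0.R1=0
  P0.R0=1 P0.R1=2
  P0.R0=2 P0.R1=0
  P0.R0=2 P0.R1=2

outcome vector order: (P0.R0,P0.R1)
SC (5): (0,0) (0,2) (1,2) (2,0) (2,2)
claimed∖SC = {(1,0)}

spurious: P0.R0=1 P0.R1=0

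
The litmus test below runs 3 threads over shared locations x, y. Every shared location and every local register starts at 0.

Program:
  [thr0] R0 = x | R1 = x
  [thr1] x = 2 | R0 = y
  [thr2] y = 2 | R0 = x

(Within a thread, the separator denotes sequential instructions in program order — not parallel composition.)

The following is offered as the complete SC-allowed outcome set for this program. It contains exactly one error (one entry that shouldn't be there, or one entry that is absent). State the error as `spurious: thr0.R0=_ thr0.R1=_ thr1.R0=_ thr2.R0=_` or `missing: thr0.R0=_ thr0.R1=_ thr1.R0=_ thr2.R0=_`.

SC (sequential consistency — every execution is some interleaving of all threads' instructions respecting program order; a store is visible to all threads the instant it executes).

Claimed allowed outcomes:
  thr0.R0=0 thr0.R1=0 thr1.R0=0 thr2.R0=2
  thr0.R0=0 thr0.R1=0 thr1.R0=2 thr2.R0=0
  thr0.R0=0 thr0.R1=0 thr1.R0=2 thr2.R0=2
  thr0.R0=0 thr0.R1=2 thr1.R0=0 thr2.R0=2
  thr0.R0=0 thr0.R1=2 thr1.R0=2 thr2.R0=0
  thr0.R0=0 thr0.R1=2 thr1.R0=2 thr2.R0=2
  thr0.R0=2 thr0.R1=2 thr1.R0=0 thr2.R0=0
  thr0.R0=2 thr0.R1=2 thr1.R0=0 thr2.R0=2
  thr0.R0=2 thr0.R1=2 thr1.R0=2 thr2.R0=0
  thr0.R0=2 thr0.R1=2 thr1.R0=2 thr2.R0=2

spurious: thr0.R0=2 thr0.R1=2 thr1.R0=0 thr2.R0=0

outcome vector order: (thr0.R0,thr0.R1,thr1.R0,thr2.R0)
[SC] allowed = {<0 0 0 2>, <0 0 2 0>, <0 0 2 2>, <0 2 0 2>, <0 2 2 0>, <0 2 2 2>, <2 2 0 2>, <2 2 2 0>, <2 2 2 2>}
claimed∖SC = {<2 2 0 0>}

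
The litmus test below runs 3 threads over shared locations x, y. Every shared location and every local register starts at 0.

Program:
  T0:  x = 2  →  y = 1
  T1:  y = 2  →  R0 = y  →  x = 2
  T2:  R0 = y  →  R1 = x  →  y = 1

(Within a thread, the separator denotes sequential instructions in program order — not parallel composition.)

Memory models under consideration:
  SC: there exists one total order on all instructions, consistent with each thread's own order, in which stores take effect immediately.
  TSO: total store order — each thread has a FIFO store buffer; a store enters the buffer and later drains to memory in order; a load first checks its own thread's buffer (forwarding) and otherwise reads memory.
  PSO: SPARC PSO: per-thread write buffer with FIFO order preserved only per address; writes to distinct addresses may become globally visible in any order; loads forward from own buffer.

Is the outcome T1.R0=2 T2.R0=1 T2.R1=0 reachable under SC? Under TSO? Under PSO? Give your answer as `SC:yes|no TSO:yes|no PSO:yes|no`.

outcome vector order: (T1.R0,T2.R0,T2.R1)
SC (10): 100 102 112 120 122 200 202 212 220 222
TSO (10): 100 102 112 120 122 200 202 212 220 222
PSO (12): 100 102 110 112 120 122 200 202 210 212 220 222
target 210 ∈ {PSO}

SC:no TSO:no PSO:yes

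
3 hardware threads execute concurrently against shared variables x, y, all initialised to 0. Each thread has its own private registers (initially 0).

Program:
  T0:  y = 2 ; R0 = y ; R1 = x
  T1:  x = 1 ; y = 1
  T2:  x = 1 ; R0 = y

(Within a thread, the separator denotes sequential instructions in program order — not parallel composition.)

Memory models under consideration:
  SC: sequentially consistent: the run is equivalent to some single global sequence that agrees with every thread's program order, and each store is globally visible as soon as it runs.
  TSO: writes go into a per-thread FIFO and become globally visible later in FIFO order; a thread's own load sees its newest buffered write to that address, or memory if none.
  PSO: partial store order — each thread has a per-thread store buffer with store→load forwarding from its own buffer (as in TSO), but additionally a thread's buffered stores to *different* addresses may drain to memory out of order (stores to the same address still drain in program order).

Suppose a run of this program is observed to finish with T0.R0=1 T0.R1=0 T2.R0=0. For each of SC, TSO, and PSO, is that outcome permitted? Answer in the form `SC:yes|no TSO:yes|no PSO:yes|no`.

SC:no TSO:no PSO:yes

outcome vector order: (T0.R0,T0.R1,T2.R0)
[SC] allowed = {1/1/0, 1/1/1, 1/1/2, 2/0/1, 2/0/2, 2/1/0, 2/1/1, 2/1/2}
[TSO] allowed = {1/1/0, 1/1/1, 1/1/2, 2/0/0, 2/0/1, 2/0/2, 2/1/0, 2/1/1, 2/1/2}
[PSO] allowed = {1/0/0, 1/0/1, 1/0/2, 1/1/0, 1/1/1, 1/1/2, 2/0/0, 2/0/1, 2/0/2, 2/1/0, 2/1/1, 2/1/2}
target 1/0/0 ∈ {PSO}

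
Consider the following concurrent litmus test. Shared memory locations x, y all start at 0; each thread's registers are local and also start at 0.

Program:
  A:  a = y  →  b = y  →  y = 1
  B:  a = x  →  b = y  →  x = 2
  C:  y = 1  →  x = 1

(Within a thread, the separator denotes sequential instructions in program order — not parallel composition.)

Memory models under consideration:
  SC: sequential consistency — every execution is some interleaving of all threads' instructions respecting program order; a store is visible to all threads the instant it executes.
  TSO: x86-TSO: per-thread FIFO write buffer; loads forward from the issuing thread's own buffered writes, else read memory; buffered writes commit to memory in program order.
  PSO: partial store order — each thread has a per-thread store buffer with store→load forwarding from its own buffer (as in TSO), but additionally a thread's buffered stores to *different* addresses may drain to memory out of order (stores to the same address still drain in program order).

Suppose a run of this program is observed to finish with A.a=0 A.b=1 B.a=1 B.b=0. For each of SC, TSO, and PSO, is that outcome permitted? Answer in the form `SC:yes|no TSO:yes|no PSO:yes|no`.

SC:no TSO:no PSO:yes

outcome vector order: (A.a,A.b,B.a,B.b)
under SC → (0,0,0,0), (0,0,0,1), (0,0,1,1), (0,1,0,0), (0,1,0,1), (0,1,1,1), (1,1,0,0), (1,1,0,1), (1,1,1,1)
under TSO → (0,0,0,0), (0,0,0,1), (0,0,1,1), (0,1,0,0), (0,1,0,1), (0,1,1,1), (1,1,0,0), (1,1,0,1), (1,1,1,1)
under PSO → (0,0,0,0), (0,0,0,1), (0,0,1,0), (0,0,1,1), (0,1,0,0), (0,1,0,1), (0,1,1,0), (0,1,1,1), (1,1,0,0), (1,1,0,1), (1,1,1,0), (1,1,1,1)
target (0,1,1,0) ∈ {PSO}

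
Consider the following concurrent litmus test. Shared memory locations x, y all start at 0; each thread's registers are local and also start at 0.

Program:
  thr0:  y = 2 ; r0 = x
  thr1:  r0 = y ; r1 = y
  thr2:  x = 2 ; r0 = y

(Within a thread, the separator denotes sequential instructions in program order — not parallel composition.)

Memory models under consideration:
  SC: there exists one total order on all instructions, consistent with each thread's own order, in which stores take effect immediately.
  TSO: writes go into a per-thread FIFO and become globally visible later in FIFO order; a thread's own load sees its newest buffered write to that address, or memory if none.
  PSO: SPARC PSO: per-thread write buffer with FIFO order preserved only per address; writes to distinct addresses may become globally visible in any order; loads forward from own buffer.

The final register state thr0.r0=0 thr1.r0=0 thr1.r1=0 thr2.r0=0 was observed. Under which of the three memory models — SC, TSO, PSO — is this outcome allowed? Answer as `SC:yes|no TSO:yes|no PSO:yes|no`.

outcome vector order: (thr0.r0,thr1.r0,thr1.r1,thr2.r0)
[SC] allowed = {0002; 0022; 0222; 2000; 2002; 2020; 2022; 2220; 2222}
[TSO] allowed = {0000; 0002; 0020; 0022; 0220; 0222; 2000; 2002; 2020; 2022; 2220; 2222}
[PSO] allowed = {0000; 0002; 0020; 0022; 0220; 0222; 2000; 2002; 2020; 2022; 2220; 2222}
target 0000 ∈ {TSO,PSO}

SC:no TSO:yes PSO:yes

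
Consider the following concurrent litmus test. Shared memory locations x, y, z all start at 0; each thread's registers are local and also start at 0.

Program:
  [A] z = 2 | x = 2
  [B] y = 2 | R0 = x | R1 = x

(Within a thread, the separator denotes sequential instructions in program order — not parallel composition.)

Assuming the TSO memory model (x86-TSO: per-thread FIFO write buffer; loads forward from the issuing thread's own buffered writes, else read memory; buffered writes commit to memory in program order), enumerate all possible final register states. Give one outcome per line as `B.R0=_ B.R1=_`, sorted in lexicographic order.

B.R0=0 B.R1=0
B.R0=0 B.R1=2
B.R0=2 B.R1=2

outcome vector order: (B.R0,B.R1)
|TSO outcomes| = 3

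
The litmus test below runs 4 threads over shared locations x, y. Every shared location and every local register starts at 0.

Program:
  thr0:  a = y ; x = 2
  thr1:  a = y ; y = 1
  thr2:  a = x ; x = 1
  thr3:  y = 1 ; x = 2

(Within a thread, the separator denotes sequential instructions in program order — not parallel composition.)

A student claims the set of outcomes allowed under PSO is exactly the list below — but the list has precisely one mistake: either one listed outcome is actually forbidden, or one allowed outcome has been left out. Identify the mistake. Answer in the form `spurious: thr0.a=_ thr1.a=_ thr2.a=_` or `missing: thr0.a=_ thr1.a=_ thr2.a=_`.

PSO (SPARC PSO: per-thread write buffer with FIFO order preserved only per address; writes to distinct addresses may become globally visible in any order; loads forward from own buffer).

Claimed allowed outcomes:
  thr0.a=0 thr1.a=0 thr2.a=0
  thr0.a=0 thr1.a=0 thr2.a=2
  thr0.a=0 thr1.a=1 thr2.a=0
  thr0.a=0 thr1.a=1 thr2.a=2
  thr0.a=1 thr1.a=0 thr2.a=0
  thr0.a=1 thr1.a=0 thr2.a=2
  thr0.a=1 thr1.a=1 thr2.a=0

missing: thr0.a=1 thr1.a=1 thr2.a=2

outcome vector order: (thr0.a,thr1.a,thr2.a)
[PSO] allowed = {(0,0,0), (0,0,2), (0,1,0), (0,1,2), (1,0,0), (1,0,2), (1,1,0), (1,1,2)}
PSO∖claimed = {(1,1,2)}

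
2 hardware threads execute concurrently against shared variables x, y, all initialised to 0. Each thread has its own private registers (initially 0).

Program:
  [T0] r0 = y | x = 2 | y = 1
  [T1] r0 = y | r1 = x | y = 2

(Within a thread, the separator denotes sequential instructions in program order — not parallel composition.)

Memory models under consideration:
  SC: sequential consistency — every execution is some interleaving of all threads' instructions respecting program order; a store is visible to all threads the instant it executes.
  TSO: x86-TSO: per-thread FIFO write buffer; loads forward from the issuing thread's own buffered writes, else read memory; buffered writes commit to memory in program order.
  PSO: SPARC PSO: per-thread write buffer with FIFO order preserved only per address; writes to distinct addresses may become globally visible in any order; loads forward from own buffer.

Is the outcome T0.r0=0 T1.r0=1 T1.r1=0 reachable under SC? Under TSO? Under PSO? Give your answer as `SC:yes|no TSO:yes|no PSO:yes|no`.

outcome vector order: (T0.r0,T1.r0,T1.r1)
[SC] allowed = {0/0/0; 0/0/2; 0/1/2; 2/0/0}
[TSO] allowed = {0/0/0; 0/0/2; 0/1/2; 2/0/0}
[PSO] allowed = {0/0/0; 0/0/2; 0/1/0; 0/1/2; 2/0/0}
target 0/1/0 ∈ {PSO}

SC:no TSO:no PSO:yes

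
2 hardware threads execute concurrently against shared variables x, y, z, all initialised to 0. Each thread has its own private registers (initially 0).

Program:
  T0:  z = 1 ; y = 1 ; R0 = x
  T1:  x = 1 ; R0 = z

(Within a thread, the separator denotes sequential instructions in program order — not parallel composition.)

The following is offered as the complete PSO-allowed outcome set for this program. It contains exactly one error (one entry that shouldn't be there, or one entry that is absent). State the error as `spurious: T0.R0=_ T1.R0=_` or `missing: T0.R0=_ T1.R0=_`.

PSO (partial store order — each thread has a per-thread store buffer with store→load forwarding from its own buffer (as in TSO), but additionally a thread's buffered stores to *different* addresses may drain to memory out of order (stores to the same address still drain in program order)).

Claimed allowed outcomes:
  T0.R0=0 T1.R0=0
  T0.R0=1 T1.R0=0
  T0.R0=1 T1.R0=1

missing: T0.R0=0 T1.R0=1

outcome vector order: (T0.R0,T1.R0)
PSO (4): (0,0); (0,1); (1,0); (1,1)
PSO∖claimed = {(0,1)}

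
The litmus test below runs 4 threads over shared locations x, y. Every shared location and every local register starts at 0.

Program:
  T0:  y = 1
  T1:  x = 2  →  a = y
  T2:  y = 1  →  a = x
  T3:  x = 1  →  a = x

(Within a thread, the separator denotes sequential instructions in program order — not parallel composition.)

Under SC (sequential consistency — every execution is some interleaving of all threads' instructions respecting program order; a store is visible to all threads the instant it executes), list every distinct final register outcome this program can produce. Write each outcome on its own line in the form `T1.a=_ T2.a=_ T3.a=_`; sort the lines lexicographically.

outcome vector order: (T1.a,T2.a,T3.a)
|SC outcomes| = 9

T1.a=0 T2.a=1 T3.a=1
T1.a=0 T2.a=2 T3.a=1
T1.a=0 T2.a=2 T3.a=2
T1.a=1 T2.a=0 T3.a=1
T1.a=1 T2.a=0 T3.a=2
T1.a=1 T2.a=1 T3.a=1
T1.a=1 T2.a=1 T3.a=2
T1.a=1 T2.a=2 T3.a=1
T1.a=1 T2.a=2 T3.a=2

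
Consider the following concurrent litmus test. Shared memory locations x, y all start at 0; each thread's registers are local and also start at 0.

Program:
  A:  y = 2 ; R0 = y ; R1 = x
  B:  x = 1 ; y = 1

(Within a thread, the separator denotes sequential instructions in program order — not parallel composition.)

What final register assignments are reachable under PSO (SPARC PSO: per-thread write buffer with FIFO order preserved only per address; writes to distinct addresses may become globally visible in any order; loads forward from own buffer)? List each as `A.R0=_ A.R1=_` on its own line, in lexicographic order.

A.R0=1 A.R1=0
A.R0=1 A.R1=1
A.R0=2 A.R1=0
A.R0=2 A.R1=1

outcome vector order: (A.R0,A.R1)
|PSO outcomes| = 4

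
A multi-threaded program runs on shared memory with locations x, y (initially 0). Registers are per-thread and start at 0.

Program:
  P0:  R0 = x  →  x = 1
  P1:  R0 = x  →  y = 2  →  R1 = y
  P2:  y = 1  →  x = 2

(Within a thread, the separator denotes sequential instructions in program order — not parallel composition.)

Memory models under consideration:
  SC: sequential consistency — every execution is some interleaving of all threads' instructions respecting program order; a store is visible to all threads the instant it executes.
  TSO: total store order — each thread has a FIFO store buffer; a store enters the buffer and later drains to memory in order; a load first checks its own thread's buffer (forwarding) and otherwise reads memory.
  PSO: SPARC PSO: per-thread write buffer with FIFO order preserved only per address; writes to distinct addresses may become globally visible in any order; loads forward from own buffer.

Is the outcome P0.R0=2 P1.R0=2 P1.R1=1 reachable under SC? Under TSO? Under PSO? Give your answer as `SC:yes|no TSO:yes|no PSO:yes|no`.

outcome vector order: (P0.R0,P1.R0,P1.R1)
SC (9): 0/0/1, 0/0/2, 0/1/1, 0/1/2, 0/2/2, 2/0/1, 2/0/2, 2/1/2, 2/2/2
TSO (9): 0/0/1, 0/0/2, 0/1/1, 0/1/2, 0/2/2, 2/0/1, 2/0/2, 2/1/2, 2/2/2
PSO (12): 0/0/1, 0/0/2, 0/1/1, 0/1/2, 0/2/1, 0/2/2, 2/0/1, 2/0/2, 2/1/1, 2/1/2, 2/2/1, 2/2/2
target 2/2/1 ∈ {PSO}

SC:no TSO:no PSO:yes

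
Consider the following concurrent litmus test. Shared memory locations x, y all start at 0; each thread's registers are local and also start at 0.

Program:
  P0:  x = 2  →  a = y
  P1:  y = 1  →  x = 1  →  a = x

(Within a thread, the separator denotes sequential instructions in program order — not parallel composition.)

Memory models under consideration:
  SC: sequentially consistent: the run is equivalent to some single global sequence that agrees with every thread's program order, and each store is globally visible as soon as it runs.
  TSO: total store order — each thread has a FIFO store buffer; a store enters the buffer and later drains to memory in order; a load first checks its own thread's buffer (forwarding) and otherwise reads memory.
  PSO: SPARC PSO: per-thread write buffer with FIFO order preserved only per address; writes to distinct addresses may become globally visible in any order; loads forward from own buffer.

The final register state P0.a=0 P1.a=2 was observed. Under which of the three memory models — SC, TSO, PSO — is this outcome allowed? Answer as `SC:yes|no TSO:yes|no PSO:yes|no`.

SC:no TSO:yes PSO:yes

outcome vector order: (P0.a,P1.a)
SC: 3 outcomes — {0/1, 1/1, 1/2}
TSO: 4 outcomes — {0/1, 0/2, 1/1, 1/2}
PSO: 4 outcomes — {0/1, 0/2, 1/1, 1/2}
target 0/2 ∈ {TSO,PSO}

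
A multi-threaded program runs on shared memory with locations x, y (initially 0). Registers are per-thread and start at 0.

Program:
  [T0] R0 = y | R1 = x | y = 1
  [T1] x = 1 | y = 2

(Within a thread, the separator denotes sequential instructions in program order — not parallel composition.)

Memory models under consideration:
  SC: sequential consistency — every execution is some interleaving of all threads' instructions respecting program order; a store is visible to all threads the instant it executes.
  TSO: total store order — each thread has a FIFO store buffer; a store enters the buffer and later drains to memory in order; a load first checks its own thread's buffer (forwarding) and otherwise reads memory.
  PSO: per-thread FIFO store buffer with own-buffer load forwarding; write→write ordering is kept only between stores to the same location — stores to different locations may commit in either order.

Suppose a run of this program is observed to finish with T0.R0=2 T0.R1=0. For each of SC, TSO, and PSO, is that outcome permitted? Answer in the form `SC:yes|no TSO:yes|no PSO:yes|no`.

outcome vector order: (T0.R0,T0.R1)
SC (3): 0/0 0/1 2/1
TSO (3): 0/0 0/1 2/1
PSO (4): 0/0 0/1 2/0 2/1
target 2/0 ∈ {PSO}

SC:no TSO:no PSO:yes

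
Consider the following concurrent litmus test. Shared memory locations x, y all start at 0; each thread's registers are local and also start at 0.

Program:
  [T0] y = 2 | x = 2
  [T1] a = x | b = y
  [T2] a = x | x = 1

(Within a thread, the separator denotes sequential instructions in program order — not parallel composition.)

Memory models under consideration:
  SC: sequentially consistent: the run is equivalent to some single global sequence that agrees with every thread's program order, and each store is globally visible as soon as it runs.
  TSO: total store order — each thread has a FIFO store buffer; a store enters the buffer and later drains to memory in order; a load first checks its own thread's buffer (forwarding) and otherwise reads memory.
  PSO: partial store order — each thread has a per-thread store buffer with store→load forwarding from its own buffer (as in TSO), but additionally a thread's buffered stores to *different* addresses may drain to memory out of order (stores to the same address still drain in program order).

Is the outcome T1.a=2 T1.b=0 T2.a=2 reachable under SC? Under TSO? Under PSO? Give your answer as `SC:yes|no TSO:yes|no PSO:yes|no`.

SC:no TSO:no PSO:yes

outcome vector order: (T1.a,T1.b,T2.a)
under SC → (0,0,0); (0,0,2); (0,2,0); (0,2,2); (1,0,0); (1,2,0); (1,2,2); (2,2,0); (2,2,2)
under TSO → (0,0,0); (0,0,2); (0,2,0); (0,2,2); (1,0,0); (1,2,0); (1,2,2); (2,2,0); (2,2,2)
under PSO → (0,0,0); (0,0,2); (0,2,0); (0,2,2); (1,0,0); (1,0,2); (1,2,0); (1,2,2); (2,0,0); (2,0,2); (2,2,0); (2,2,2)
target (2,0,2) ∈ {PSO}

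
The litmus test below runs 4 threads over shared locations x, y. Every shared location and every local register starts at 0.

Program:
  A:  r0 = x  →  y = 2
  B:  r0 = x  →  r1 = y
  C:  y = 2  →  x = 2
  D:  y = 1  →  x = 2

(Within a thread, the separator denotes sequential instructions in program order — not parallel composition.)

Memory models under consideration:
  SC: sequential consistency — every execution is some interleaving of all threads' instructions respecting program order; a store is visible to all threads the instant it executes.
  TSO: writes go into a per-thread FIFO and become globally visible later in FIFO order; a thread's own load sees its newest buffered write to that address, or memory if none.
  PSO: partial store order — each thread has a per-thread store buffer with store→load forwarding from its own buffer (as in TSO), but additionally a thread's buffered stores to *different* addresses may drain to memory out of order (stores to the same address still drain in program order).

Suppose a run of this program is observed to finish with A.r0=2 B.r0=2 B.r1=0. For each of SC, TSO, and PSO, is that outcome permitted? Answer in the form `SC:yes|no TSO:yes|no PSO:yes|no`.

SC:no TSO:no PSO:yes

outcome vector order: (A.r0,B.r0,B.r1)
[SC] allowed = {(0,0,0) (0,0,1) (0,0,2) (0,2,1) (0,2,2) (2,0,0) (2,0,1) (2,0,2) (2,2,1) (2,2,2)}
[TSO] allowed = {(0,0,0) (0,0,1) (0,0,2) (0,2,1) (0,2,2) (2,0,0) (2,0,1) (2,0,2) (2,2,1) (2,2,2)}
[PSO] allowed = {(0,0,0) (0,0,1) (0,0,2) (0,2,0) (0,2,1) (0,2,2) (2,0,0) (2,0,1) (2,0,2) (2,2,0) (2,2,1) (2,2,2)}
target (2,2,0) ∈ {PSO}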